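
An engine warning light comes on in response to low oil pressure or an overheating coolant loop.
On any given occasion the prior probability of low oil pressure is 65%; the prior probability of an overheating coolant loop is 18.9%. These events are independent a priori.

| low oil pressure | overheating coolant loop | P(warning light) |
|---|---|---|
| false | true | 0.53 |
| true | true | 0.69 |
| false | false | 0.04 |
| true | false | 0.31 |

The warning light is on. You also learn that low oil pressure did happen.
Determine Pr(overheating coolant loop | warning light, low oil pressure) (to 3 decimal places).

Enumerate both values of overheating coolant loop and weight by the priors:
  P(warning light | low oil pressure) = 0.31×0.811 + 0.69×0.189
        = 0.251410 + 0.130410 = 0.381820
Keeping only the overheating coolant loop-present terms gives 0.130410, so
  P(overheating coolant loop | warning light, low oil pressure) = 0.130410 / 0.381820 ≈ 0.342

Pr(overheating coolant loop | warning light, low oil pressure) ≈ 0.342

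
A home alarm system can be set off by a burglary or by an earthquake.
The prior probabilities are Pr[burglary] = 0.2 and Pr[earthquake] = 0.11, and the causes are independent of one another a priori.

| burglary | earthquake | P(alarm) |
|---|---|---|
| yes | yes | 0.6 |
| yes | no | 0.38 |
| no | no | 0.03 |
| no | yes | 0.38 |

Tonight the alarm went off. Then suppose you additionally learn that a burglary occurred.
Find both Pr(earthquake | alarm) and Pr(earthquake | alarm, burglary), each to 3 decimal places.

Numerator (weight on configurations with earthquake): 0.033440 + 0.013200 = 0.046640
Denominator P(alarm): 0.03*0.8*0.89 + 0.38*0.8*0.11 + 0.38*0.2*0.89 + 0.6*0.2*0.11 = 0.135640
P(earthquake | alarm) = 0.046640/0.135640 ≈ 0.344

Now also conditioning on burglary=true:
P(alarm | burglary) = 0.38×0.89 + 0.6×0.11 = 0.338200 + 0.066000 = 0.404200
The earthquake-present share is 0.6×0.11 = 0.066000.
Hence the posterior is 0.066000/0.404200 ≈ 0.163.
This is intercausal reasoning (explaining away): once burglary accounts for the alarm, earthquake becomes less likely.

Pr(earthquake | alarm) ≈ 0.344; Pr(earthquake | alarm, burglary) ≈ 0.163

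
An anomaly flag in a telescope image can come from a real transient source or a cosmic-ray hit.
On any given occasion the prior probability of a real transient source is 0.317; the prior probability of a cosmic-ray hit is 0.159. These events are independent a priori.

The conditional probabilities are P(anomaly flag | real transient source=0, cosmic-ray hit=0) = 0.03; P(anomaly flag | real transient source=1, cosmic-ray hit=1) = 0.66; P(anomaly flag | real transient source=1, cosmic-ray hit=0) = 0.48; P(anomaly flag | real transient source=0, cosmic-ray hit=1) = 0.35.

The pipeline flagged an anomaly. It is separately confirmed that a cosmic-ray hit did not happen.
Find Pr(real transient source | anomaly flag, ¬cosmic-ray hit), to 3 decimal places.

Pr(real transient source | anomaly flag, ¬cosmic-ray hit) ≈ 0.881

Numerator (weight on configurations with real transient source): 0.48·0.317 = 0.152160
Denominator P(anomaly flag | ¬cosmic-ray hit): 0.03·0.683 + 0.48·0.317 = 0.172650
Posterior = 0.152160 / 0.172650 ≈ 0.881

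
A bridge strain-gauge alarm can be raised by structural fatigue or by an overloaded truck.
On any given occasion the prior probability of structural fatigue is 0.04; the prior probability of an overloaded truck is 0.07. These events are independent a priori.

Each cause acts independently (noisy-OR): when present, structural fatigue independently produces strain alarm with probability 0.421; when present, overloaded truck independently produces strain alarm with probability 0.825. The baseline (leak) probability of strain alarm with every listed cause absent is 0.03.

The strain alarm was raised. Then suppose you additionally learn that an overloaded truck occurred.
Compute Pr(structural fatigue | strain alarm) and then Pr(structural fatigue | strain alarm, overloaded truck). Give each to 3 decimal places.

Pr(structural fatigue | strain alarm) ≈ 0.186; Pr(structural fatigue | strain alarm, overloaded truck) ≈ 0.043

Under noisy-OR, P(strain alarm | causes) = 1 − (1−0.03)·∏(1−qᵢ) over the active causes.
Numerator (weight on configurations with structural fatigue): 0.016307 + 0.002525 = 0.018832
Denominator P(strain alarm): 0.03×0.96×0.93 + 0.83025×0.96×0.07 + 0.43837×0.04×0.93 + 0.901715×0.04×0.07 = 0.101409
P(structural fatigue | strain alarm) = 0.018832/0.101409 ≈ 0.186

Now condition on the additional information:
Weight on structural fatigue=true, given the evidence: 0.901715*0.04 = 0.036069
The normalizing constant is 0.83025*0.96 + 0.901715*0.04 = 0.833109
Posterior = 0.036069 / 0.833109 ≈ 0.043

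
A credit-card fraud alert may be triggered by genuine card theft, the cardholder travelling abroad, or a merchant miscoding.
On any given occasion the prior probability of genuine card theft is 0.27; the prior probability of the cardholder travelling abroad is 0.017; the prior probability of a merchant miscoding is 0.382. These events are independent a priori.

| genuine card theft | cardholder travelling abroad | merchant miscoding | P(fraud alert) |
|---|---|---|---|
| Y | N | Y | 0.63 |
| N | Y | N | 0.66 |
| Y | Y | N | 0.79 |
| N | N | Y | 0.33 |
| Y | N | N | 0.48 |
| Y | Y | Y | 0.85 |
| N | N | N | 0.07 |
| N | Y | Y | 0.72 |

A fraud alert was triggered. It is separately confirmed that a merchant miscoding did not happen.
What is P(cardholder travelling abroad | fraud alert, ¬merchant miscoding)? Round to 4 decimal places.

For the numerator, keep only cardholder travelling abroad=true terms: 0.008191 + 0.003626 = 0.011817
Normalizer over all consistent configurations: 0.07×0.73×0.983 + 0.66×0.73×0.017 + 0.48×0.27×0.983 + 0.79×0.27×0.017 = 0.189445
Posterior = 0.011817 / 0.189445 ≈ 0.0624

P(cardholder travelling abroad | fraud alert, ¬merchant miscoding) ≈ 0.0624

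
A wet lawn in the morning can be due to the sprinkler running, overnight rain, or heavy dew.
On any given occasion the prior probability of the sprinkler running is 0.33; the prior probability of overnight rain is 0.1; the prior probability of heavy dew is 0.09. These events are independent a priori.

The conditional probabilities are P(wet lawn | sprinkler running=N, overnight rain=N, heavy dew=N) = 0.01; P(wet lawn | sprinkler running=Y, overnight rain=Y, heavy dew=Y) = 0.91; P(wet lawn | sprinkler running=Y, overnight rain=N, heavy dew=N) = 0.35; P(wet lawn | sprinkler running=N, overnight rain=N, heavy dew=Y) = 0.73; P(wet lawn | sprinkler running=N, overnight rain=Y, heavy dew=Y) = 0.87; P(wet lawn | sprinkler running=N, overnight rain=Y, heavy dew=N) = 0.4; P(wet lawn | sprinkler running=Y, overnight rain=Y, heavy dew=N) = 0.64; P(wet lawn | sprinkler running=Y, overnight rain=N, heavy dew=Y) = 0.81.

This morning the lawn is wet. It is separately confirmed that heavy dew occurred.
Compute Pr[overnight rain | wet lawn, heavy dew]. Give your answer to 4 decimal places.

Weight on overnight rain=true, given the evidence: 0.058290 + 0.030030 = 0.088320
Normalizer over all consistent configurations: 0.73*0.67*0.9 + 0.87*0.67*0.1 + 0.81*0.33*0.9 + 0.91*0.33*0.1 = 0.769080
P(overnight rain | wet lawn, heavy dew) = 0.088320/0.769080 ≈ 0.1148

Pr[overnight rain | wet lawn, heavy dew] ≈ 0.1148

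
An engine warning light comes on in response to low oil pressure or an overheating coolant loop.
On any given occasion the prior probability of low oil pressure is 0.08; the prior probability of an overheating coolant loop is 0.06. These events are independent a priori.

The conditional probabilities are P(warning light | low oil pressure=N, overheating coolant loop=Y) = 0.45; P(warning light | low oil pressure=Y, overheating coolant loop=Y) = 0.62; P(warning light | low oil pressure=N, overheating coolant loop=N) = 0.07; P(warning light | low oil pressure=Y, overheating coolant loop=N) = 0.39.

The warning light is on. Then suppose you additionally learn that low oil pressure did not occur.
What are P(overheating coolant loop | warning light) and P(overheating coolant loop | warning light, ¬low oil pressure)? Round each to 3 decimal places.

Sum P(warning light|·) weighted by the priors over the 4 (low oil pressure, overheating coolant loop) configurations:
  P(warning light) = 0.07×0.92×0.94 + 0.45×0.92×0.06 + 0.39×0.08×0.94 + 0.62×0.08×0.06
        = 0.060536 + 0.024840 + 0.029328 + 0.002976 = 0.117680
Keeping only the overheating coolant loop-present terms gives 0.027816, so
  P(overheating coolant loop | warning light) = 0.027816 / 0.117680 ≈ 0.236

Now also conditioning on low oil pressure≠true:
P(warning light | ¬low oil pressure) = 0.07×0.94 + 0.45×0.06 = 0.065800 + 0.027000 = 0.092800
Restricting to configurations with overheating coolant loop present: 0.45×0.06 = 0.027000.
P(overheating coolant loop | warning light, ¬low oil pressure) = 0.027000 / 0.092800 ≈ 0.291
With low oil pressure excluded, overheating coolant loop must carry more of the explanatory weight for the warning light.

P(overheating coolant loop | warning light) ≈ 0.236; P(overheating coolant loop | warning light, ¬low oil pressure) ≈ 0.291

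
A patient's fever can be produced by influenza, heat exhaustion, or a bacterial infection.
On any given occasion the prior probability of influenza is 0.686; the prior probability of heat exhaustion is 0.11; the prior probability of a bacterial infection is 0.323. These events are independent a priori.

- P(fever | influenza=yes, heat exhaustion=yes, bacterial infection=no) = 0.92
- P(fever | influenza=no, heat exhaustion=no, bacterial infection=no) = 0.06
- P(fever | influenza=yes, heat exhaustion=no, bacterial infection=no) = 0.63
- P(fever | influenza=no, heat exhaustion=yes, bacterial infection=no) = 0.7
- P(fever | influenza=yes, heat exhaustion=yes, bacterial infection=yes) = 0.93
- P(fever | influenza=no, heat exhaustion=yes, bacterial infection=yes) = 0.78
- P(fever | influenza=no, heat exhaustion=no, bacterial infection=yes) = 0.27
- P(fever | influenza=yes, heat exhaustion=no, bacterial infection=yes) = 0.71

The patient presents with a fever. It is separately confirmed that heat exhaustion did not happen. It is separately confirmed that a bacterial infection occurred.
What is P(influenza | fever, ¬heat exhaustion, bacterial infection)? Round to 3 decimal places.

P(influenza | fever, ¬heat exhaustion, bacterial infection) ≈ 0.852

P(fever | ¬heat exhaustion, bacterial infection) = 0.27*0.314 + 0.71*0.686 = 0.084780 + 0.487060 = 0.571840
Of this, 0.487060 comes from 0.71*0.686 (the influenza=true cases).
Hence the posterior is 0.487060/0.571840 ≈ 0.852.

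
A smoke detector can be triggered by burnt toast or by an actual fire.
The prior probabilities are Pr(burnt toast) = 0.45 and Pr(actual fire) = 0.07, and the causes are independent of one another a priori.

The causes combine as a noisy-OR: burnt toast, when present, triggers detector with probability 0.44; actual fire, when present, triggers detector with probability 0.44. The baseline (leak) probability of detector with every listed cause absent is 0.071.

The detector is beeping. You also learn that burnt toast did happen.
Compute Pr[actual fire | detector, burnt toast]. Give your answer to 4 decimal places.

Under noisy-OR, P(detector | causes) = 1 − (1−0.071)·∏(1−qᵢ) over the active causes.
Weight on actual fire=true, given the evidence: 0.708666×0.07 = 0.049607
The normalizing constant is 0.47976×0.93 + 0.708666×0.07 = 0.495784
P(actual fire | detector, burnt toast) = 0.049607/0.495784 ≈ 0.1001

Pr[actual fire | detector, burnt toast] ≈ 0.1001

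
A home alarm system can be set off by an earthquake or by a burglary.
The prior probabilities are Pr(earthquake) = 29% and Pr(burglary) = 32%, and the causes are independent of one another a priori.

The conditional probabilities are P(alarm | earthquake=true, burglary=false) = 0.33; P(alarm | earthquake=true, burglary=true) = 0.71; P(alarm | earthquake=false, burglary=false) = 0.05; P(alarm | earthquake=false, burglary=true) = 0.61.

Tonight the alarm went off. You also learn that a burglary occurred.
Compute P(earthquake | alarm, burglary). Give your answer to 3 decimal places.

P(earthquake | alarm, burglary) ≈ 0.322

For the numerator, keep only earthquake=true terms: 0.71·0.29 = 0.205900
Normalizer over all consistent configurations: 0.61·0.71 + 0.71·0.29 = 0.639000
Posterior = 0.205900 / 0.639000 ≈ 0.322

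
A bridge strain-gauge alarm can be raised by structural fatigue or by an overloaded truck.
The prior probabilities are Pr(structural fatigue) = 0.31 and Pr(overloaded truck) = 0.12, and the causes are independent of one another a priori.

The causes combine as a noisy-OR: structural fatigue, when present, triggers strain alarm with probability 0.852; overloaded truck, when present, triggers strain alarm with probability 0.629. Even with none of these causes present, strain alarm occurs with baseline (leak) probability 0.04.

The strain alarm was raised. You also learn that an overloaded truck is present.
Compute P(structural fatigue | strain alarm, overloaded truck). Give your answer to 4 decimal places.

Under noisy-OR, P(strain alarm | causes) = 1 − (1−0.04)·∏(1−qᵢ) over the active causes.
Numerator (weight on configurations with structural fatigue): 0.947288·0.31 = 0.293659
Normalizer over all consistent configurations: 0.64384·0.69 + 0.947288·0.31 = 0.737909
P(structural fatigue | strain alarm, overloaded truck) = 0.293659/0.737909 ≈ 0.3980

P(structural fatigue | strain alarm, overloaded truck) ≈ 0.3980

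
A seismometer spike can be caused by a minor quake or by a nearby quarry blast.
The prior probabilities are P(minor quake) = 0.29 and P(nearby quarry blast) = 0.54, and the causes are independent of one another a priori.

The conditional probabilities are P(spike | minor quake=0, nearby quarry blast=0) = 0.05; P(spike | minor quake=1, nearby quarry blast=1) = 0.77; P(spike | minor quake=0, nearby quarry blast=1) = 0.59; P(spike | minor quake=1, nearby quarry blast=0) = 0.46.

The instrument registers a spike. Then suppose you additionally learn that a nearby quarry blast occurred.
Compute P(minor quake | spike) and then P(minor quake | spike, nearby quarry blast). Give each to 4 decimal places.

P(minor quake | spike) ≈ 0.4286; P(minor quake | spike, nearby quarry blast) ≈ 0.3477

By total probability over the 4 (minor quake, nearby quarry blast) configurations:
  P(spike) = 0.05*0.71*0.46 + 0.59*0.71*0.54 + 0.46*0.29*0.46 + 0.77*0.29*0.54
        = 0.016330 + 0.226206 + 0.061364 + 0.120582 = 0.424482
Keeping only the minor quake-present terms gives 0.181946, so
  P(minor quake | spike) = 0.181946 / 0.424482 ≈ 0.4286

Now condition on the additional information:
Sum P(spike|·) weighted by the priors over both values of minor quake:
  P(spike | nearby quarry blast) = 0.59·0.71 + 0.77·0.29
        = 0.418900 + 0.223300 = 0.642200
Configurations with minor quake contribute 0.223300, so
  P(minor quake | spike, nearby quarry blast) = 0.223300 / 0.642200 ≈ 0.3477
This is intercausal reasoning (explaining away): once nearby quarry blast accounts for the spike, minor quake becomes less likely.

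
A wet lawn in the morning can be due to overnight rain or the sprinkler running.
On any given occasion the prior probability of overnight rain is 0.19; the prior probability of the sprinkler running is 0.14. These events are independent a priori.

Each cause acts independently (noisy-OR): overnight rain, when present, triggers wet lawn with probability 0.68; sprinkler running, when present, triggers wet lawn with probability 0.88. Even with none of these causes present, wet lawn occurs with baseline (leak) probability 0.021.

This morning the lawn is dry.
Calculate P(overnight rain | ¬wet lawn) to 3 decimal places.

Under noisy-OR, P(wet lawn | causes) = 1 − (1−0.021)·∏(1−qᵢ) over the active causes.
Sum P(¬wet lawn|·) weighted by the priors over the 4 (overnight rain, sprinkler running) configurations:
  P(¬wet lawn) = 0.979*0.81*0.86 + 0.11748*0.81*0.14 + 0.31328*0.19*0.86 + 0.037594*0.19*0.14
        = 0.681971 + 0.013322 + 0.051190 + 0.001000 = 0.747483
Configurations with overnight rain contribute 0.052190, so
  P(overnight rain | ¬wet lawn) = 0.052190 / 0.747483 ≈ 0.070

P(overnight rain | ¬wet lawn) ≈ 0.070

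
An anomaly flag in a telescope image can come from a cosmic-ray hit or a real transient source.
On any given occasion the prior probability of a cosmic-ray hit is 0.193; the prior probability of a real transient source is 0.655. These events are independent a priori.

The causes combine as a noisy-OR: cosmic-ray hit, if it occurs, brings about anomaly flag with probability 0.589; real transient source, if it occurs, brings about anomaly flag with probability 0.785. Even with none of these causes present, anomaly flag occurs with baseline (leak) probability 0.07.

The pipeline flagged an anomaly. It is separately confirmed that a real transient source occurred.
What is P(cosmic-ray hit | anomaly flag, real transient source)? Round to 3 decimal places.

P(cosmic-ray hit | anomaly flag, real transient source) ≈ 0.215

Under noisy-OR, P(anomaly flag | causes) = 1 − (1−0.07)·∏(1−qᵢ) over the active causes.
P(anomaly flag | real transient source) = 0.80005*0.807 + 0.917821*0.193 = 0.645640 + 0.177139 = 0.822779
Of this, 0.177139 comes from 0.917821*0.193 (the cosmic-ray hit=true cases).
Hence the posterior is 0.177139/0.822779 ≈ 0.215.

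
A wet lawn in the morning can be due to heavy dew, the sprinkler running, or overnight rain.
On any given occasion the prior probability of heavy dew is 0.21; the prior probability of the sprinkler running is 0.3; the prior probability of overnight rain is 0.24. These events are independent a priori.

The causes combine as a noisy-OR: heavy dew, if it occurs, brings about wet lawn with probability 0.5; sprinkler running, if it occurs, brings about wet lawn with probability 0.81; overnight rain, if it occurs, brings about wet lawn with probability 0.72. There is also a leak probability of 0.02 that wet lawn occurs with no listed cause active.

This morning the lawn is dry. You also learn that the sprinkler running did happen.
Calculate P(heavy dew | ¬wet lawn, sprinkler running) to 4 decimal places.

Under noisy-OR, P(wet lawn | causes) = 1 − (1−0.02)·∏(1−qᵢ) over the active causes.
By total probability over the 4 (heavy dew, overnight rain) configurations:
  P(¬wet lawn | sprinkler running) = 0.1862*0.79*0.76 + 0.052136*0.79*0.24 + 0.0931*0.21*0.76 + 0.026068*0.21*0.24
        = 0.111794 + 0.009885 + 0.014859 + 0.001314 = 0.137852
Configurations with heavy dew contribute 0.016173, so
  P(heavy dew | ¬wet lawn, sprinkler running) = 0.016173 / 0.137852 ≈ 0.1173

P(heavy dew | ¬wet lawn, sprinkler running) ≈ 0.1173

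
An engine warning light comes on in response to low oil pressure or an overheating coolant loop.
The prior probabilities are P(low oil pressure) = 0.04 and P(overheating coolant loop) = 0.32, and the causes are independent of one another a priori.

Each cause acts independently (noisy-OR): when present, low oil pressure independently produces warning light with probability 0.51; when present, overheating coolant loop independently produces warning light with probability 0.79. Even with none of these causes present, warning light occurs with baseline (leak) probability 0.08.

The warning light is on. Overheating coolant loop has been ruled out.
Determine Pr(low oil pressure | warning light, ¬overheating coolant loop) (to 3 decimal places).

Pr(low oil pressure | warning light, ¬overheating coolant loop) ≈ 0.222

Under noisy-OR, P(warning light | causes) = 1 − (1−0.08)·∏(1−qᵢ) over the active causes.
P(warning light | ¬overheating coolant loop) = 0.08·0.96 + 0.5492·0.04 = 0.076800 + 0.021968 = 0.098768
Of this, 0.021968 comes from 0.5492·0.04 (the low oil pressure=true cases).
Hence the posterior is 0.021968/0.098768 ≈ 0.222.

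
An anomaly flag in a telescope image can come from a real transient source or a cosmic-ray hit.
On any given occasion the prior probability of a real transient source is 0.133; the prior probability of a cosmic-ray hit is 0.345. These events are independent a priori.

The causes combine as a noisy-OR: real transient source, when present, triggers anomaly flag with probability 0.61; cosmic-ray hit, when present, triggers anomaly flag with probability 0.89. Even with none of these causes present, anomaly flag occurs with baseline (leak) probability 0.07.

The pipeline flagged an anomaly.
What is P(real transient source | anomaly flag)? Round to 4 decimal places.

Under noisy-OR, P(anomaly flag | causes) = 1 − (1−0.07)·∏(1−qᵢ) over the active causes.
P(anomaly flag) = 0.07·0.867·0.655 + 0.8977·0.867·0.345 + 0.6373·0.133·0.655 + 0.960103·0.133·0.345 = 0.039752 + 0.268516 + 0.055518 + 0.044054 = 0.407840
Restricting to configurations with real transient source present: 0.055518 + 0.044054 = 0.099572.
So P(real transient source | anomaly flag) = 0.099572/0.407840 ≈ 0.2441.

P(real transient source | anomaly flag) ≈ 0.2441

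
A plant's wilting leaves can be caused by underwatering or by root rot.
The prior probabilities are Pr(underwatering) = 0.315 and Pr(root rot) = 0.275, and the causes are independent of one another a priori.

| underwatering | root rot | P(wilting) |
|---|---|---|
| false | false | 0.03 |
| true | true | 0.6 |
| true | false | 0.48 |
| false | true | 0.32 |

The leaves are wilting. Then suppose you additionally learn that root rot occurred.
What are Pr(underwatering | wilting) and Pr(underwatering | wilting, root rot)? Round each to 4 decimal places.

Weight on underwatering=true, given the evidence: 0.109620 + 0.051975 = 0.161595
Denominator P(wilting): 0.03*0.685*0.725 + 0.32*0.685*0.275 + 0.48*0.315*0.725 + 0.6*0.315*0.275 = 0.236774
Posterior = 0.161595 / 0.236774 ≈ 0.6825

Now condition on the additional information:
P(wilting | root rot) = 0.32·0.685 + 0.6·0.315 = 0.219200 + 0.189000 = 0.408200
Restricting to configurations with underwatering present: 0.6·0.315 = 0.189000.
Hence the posterior is 0.189000/0.408200 ≈ 0.4630.
— root rot explains away the evidence for underwatering.

Pr(underwatering | wilting) ≈ 0.6825; Pr(underwatering | wilting, root rot) ≈ 0.4630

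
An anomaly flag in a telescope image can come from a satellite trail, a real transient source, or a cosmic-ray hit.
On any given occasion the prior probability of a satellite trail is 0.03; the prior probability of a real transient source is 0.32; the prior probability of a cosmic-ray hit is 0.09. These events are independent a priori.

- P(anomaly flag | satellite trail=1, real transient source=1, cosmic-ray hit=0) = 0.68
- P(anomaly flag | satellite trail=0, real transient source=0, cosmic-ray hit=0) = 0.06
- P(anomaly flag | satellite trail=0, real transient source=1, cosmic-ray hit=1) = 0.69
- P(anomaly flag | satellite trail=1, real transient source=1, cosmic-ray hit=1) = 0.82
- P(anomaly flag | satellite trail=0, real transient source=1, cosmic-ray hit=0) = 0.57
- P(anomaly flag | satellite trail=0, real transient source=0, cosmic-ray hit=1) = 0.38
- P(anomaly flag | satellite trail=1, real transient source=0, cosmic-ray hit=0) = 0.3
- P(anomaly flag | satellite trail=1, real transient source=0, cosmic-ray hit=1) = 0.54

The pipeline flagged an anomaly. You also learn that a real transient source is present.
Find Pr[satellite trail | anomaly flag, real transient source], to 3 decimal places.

For the numerator, keep only satellite trail=true terms: 0.018564 + 0.002214 = 0.020778
The normalizing constant is 0.57×0.97×0.91 + 0.69×0.97×0.09 + 0.68×0.03×0.91 + 0.82×0.03×0.09 = 0.584154
P(satellite trail | anomaly flag, real transient source) = 0.020778/0.584154 ≈ 0.036

Pr[satellite trail | anomaly flag, real transient source] ≈ 0.036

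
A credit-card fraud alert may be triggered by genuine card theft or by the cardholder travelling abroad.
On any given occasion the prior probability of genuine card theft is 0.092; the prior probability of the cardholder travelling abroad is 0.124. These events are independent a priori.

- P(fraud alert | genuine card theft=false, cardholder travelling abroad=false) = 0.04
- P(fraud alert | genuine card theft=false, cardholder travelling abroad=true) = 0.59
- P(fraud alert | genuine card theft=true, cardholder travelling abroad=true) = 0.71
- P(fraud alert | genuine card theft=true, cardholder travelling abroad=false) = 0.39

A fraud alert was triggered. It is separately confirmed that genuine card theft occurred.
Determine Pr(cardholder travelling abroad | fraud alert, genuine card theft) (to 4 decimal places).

By total probability over both values of cardholder travelling abroad:
  P(fraud alert | genuine card theft) = 0.39*0.876 + 0.71*0.124
        = 0.341640 + 0.088040 = 0.429680
Configurations with cardholder travelling abroad contribute 0.088040, so
  P(cardholder travelling abroad | fraud alert, genuine card theft) = 0.088040 / 0.429680 ≈ 0.2049

Pr(cardholder travelling abroad | fraud alert, genuine card theft) ≈ 0.2049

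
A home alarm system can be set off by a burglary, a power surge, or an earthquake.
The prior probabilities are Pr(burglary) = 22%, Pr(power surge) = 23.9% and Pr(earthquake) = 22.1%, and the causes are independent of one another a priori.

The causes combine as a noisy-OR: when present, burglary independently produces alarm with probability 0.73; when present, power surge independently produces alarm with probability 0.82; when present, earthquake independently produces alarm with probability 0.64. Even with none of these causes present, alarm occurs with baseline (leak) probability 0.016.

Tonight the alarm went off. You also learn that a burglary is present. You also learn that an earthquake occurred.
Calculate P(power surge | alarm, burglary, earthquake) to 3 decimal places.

Under noisy-OR, P(alarm | causes) = 1 − (1−0.016)·∏(1−qᵢ) over the active causes.
Sum P(alarm|·) weighted by the priors over both values of power surge:
  P(alarm | burglary, earthquake) = 0.904355*0.761 + 0.982784*0.239
        = 0.688214 + 0.234885 = 0.923099
Keeping only the power surge-present terms gives 0.234885, so
  P(power surge | alarm, burglary, earthquake) = 0.234885 / 0.923099 ≈ 0.254

P(power surge | alarm, burglary, earthquake) ≈ 0.254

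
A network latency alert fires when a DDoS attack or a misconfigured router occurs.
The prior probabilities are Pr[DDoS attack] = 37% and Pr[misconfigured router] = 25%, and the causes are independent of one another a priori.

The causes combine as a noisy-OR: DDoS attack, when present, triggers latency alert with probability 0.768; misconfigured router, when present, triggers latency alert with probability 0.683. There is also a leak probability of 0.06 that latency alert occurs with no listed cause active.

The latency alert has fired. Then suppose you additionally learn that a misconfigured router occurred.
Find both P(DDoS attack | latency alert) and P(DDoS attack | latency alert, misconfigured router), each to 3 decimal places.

P(DDoS attack | latency alert) ≈ 0.686; P(DDoS attack | latency alert, misconfigured router) ≈ 0.438

Under noisy-OR, P(latency alert | causes) = 1 − (1−0.06)·∏(1−qᵢ) over the active causes.
P(latency alert) = 0.06·0.63·0.75 + 0.70202·0.63·0.25 + 0.78192·0.37·0.75 + 0.930869·0.37·0.25 = 0.028350 + 0.110568 + 0.216983 + 0.086105 = 0.442006
The DDoS attack-present share is 0.216983 + 0.086105 = 0.303088.
So P(DDoS attack | latency alert) = 0.303088/0.442006 ≈ 0.686.

Now also conditioning on misconfigured router=true:
Enumerate both values of DDoS attack and weight by the priors:
  P(latency alert | misconfigured router) = 0.70202·0.63 + 0.930869·0.37
        = 0.442273 + 0.344422 = 0.786695
The terms with DDoS attack present sum to 0.344422, so
  P(DDoS attack | latency alert, misconfigured router) = 0.344422 / 0.786695 ≈ 0.438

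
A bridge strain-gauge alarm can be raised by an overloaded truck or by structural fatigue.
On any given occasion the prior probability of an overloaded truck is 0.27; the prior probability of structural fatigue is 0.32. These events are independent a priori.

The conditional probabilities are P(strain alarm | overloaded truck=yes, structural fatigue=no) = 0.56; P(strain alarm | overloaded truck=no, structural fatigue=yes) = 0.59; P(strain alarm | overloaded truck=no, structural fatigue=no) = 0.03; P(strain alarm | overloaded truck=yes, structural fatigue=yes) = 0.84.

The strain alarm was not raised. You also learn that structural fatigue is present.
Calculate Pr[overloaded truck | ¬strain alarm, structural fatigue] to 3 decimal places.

Pr[overloaded truck | ¬strain alarm, structural fatigue] ≈ 0.126

By total probability over both values of overloaded truck:
  P(¬strain alarm | structural fatigue) = 0.41·0.73 + 0.16·0.27
        = 0.299300 + 0.043200 = 0.342500
The terms with overloaded truck present sum to 0.043200, so
  P(overloaded truck | ¬strain alarm, structural fatigue) = 0.043200 / 0.342500 ≈ 0.126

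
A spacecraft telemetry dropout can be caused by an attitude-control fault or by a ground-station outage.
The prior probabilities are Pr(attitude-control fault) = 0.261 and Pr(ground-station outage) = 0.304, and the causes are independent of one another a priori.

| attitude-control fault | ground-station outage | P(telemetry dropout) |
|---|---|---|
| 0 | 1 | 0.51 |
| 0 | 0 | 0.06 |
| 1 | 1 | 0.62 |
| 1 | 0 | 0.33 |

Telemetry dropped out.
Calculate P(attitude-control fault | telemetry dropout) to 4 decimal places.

P(attitude-control fault | telemetry dropout) ≈ 0.4287

Enumerate the 4 (attitude-control fault, ground-station outage) configurations and weight by the priors:
  P(telemetry dropout) = 0.06·0.739·0.696 + 0.51·0.739·0.304 + 0.33·0.261·0.696 + 0.62·0.261·0.304
        = 0.030861 + 0.114575 + 0.059946 + 0.049193 = 0.254575
Keeping only the attitude-control fault-present terms gives 0.109139, so
  P(attitude-control fault | telemetry dropout) = 0.109139 / 0.254575 ≈ 0.4287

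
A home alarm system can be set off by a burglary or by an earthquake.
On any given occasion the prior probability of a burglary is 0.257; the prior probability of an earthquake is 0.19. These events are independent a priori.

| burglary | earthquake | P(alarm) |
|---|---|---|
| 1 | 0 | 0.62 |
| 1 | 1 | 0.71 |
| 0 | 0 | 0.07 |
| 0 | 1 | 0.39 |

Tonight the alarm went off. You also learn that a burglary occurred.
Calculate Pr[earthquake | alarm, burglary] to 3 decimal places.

Pr[earthquake | alarm, burglary] ≈ 0.212

Enumerate both values of earthquake and weight by the priors:
  P(alarm | burglary) = 0.62·0.81 + 0.71·0.19
        = 0.502200 + 0.134900 = 0.637100
The terms with earthquake present sum to 0.134900, so
  P(earthquake | alarm, burglary) = 0.134900 / 0.637100 ≈ 0.212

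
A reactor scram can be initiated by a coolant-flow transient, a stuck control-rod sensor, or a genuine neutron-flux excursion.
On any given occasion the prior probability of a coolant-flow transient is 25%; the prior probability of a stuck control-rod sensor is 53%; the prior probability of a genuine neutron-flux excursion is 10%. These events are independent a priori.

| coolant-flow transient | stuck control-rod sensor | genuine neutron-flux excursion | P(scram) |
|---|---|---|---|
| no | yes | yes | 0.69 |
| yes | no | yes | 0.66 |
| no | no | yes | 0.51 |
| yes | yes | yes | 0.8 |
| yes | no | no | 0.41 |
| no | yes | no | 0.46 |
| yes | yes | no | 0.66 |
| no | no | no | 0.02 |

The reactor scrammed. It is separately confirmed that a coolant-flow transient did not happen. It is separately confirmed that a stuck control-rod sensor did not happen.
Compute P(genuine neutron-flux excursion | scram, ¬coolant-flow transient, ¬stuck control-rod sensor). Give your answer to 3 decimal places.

P(genuine neutron-flux excursion | scram, ¬coolant-flow transient, ¬stuck control-rod sensor) ≈ 0.739

Sum P(scram|·) weighted by the priors over both values of genuine neutron-flux excursion:
  P(scram | ¬coolant-flow transient, ¬stuck control-rod sensor) = 0.02×0.9 + 0.51×0.1
        = 0.018000 + 0.051000 = 0.069000
Keeping only the genuine neutron-flux excursion-present terms gives 0.051000, so
  P(genuine neutron-flux excursion | scram, ¬coolant-flow transient, ¬stuck control-rod sensor) = 0.051000 / 0.069000 ≈ 0.739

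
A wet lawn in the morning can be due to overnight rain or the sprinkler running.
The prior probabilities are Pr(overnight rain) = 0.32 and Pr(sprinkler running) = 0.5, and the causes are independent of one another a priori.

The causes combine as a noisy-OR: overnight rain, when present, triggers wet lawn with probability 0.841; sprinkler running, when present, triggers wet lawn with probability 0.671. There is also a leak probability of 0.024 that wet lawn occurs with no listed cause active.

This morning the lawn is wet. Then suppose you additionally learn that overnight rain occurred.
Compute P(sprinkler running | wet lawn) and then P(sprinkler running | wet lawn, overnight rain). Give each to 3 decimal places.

Under noisy-OR, P(wet lawn | causes) = 1 − (1−0.024)·∏(1−qᵢ) over the active causes.
P(wet lawn) = 0.024·0.68·0.5 + 0.678896·0.68·0.5 + 0.844816·0.32·0.5 + 0.948944·0.32·0.5 = 0.008160 + 0.230825 + 0.135171 + 0.151831 = 0.525987
Restricting to configurations with sprinkler running present: 0.230825 + 0.151831 = 0.382656.
Hence the posterior is 0.382656/0.525987 ≈ 0.728.

With the extra evidence:
Enumerate both values of sprinkler running and weight by the priors:
  P(wet lawn | overnight rain) = 0.844816×0.5 + 0.948944×0.5
        = 0.422408 + 0.474472 = 0.896880
Keeping only the sprinkler running-present terms gives 0.474472, so
  P(sprinkler running | wet lawn, overnight rain) = 0.474472 / 0.896880 ≈ 0.529

P(sprinkler running | wet lawn) ≈ 0.728; P(sprinkler running | wet lawn, overnight rain) ≈ 0.529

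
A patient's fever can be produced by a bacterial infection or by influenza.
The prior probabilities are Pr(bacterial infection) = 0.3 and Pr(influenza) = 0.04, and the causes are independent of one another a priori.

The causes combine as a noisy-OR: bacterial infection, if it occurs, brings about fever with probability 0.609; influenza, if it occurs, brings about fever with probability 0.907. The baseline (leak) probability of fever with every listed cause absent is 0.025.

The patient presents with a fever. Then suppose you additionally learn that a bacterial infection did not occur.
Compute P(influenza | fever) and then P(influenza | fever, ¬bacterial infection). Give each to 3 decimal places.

Under noisy-OR, P(fever | causes) = 1 − (1−0.025)·∏(1−qᵢ) over the active causes.
Sum P(fever|·) weighted by the priors over the 4 (bacterial infection, influenza) configurations:
  P(fever) = 0.025*0.7*0.96 + 0.909325*0.7*0.04 + 0.618775*0.3*0.96 + 0.964546*0.3*0.04
        = 0.016800 + 0.025461 + 0.178207 + 0.011575 = 0.232043
Configurations with influenza contribute 0.037036, so
  P(influenza | fever) = 0.037036 / 0.232043 ≈ 0.160

With the extra evidence:
By total probability over both values of influenza:
  P(fever | ¬bacterial infection) = 0.025*0.96 + 0.909325*0.04
        = 0.024000 + 0.036373 = 0.060373
The terms with influenza present sum to 0.036373, so
  P(influenza | fever, ¬bacterial infection) = 0.036373 / 0.060373 ≈ 0.602

P(influenza | fever) ≈ 0.160; P(influenza | fever, ¬bacterial infection) ≈ 0.602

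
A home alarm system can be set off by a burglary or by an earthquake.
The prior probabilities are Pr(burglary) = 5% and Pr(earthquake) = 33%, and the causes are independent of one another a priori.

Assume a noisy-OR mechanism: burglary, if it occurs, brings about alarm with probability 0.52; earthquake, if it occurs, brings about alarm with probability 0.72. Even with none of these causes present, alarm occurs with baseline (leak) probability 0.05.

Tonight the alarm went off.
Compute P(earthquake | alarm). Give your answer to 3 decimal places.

Under noisy-OR, P(alarm | causes) = 1 − (1−0.05)·∏(1−qᵢ) over the active causes.
Enumerate the 4 (burglary, earthquake) configurations and weight by the priors:
  P(alarm) = 0.05*0.95*0.67 + 0.734*0.95*0.33 + 0.544*0.05*0.67 + 0.87232*0.05*0.33
        = 0.031825 + 0.230109 + 0.018224 + 0.014393 = 0.294551
Keeping only the earthquake-present terms gives 0.244502, so
  P(earthquake | alarm) = 0.244502 / 0.294551 ≈ 0.830

P(earthquake | alarm) ≈ 0.830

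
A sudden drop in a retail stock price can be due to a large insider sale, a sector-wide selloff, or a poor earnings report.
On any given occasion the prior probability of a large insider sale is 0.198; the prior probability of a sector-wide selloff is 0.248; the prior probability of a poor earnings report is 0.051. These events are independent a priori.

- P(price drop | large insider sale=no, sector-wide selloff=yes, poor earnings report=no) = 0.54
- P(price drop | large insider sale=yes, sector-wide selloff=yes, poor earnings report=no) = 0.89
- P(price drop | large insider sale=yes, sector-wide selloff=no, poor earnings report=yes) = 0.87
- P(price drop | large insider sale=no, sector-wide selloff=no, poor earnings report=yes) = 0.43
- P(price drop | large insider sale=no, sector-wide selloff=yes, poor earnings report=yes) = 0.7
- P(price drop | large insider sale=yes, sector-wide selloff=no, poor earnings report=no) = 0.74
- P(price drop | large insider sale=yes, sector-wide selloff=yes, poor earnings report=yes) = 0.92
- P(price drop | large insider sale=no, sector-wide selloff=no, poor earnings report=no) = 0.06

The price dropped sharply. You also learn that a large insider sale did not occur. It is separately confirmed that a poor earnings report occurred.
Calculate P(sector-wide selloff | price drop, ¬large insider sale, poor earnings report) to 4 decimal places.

Weight on sector-wide selloff=true, given the evidence: 0.7×0.248 = 0.173600
Normalizer over all consistent configurations: 0.43×0.752 + 0.7×0.248 = 0.496960
P(sector-wide selloff | price drop, ¬large insider sale, poor earnings report) = 0.173600/0.496960 ≈ 0.3493

P(sector-wide selloff | price drop, ¬large insider sale, poor earnings report) ≈ 0.3493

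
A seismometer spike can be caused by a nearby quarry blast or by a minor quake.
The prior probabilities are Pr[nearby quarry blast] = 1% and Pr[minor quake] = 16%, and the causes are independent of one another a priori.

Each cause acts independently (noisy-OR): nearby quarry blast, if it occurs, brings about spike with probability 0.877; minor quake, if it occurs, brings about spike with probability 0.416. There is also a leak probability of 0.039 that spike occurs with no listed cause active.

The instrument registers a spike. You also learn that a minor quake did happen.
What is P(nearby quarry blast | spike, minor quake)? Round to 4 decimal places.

P(nearby quarry blast | spike, minor quake) ≈ 0.0210

Under noisy-OR, P(spike | causes) = 1 − (1−0.039)·∏(1−qᵢ) over the active causes.
For the numerator, keep only nearby quarry blast=true terms: 0.930969×0.01 = 0.009310
The normalizing constant is 0.438776×0.99 + 0.930969×0.01 = 0.443698
Posterior = 0.009310 / 0.443698 ≈ 0.0210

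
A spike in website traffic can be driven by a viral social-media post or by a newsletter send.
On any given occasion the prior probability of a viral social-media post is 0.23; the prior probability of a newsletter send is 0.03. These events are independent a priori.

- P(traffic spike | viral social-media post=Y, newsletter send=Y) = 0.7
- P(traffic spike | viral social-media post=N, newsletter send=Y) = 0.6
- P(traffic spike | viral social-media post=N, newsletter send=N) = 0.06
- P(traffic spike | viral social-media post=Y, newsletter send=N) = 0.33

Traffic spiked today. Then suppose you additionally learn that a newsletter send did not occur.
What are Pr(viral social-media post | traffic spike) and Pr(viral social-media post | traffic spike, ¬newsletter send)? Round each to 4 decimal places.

P(traffic spike) = 0.06·0.77·0.97 + 0.6·0.77·0.03 + 0.33·0.23·0.97 + 0.7·0.23·0.03 = 0.044814 + 0.013860 + 0.073623 + 0.004830 = 0.137127
Restricting to configurations with viral social-media post present: 0.073623 + 0.004830 = 0.078453.
Hence the posterior is 0.078453/0.137127 ≈ 0.5721.

With the extra evidence:
P(traffic spike | ¬newsletter send) = 0.06×0.77 + 0.33×0.23 = 0.046200 + 0.075900 = 0.122100
Of this, 0.075900 comes from 0.33×0.23 (the viral social-media post=true cases).
Hence the posterior is 0.075900/0.122100 ≈ 0.6216.

Pr(viral social-media post | traffic spike) ≈ 0.5721; Pr(viral social-media post | traffic spike, ¬newsletter send) ≈ 0.6216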